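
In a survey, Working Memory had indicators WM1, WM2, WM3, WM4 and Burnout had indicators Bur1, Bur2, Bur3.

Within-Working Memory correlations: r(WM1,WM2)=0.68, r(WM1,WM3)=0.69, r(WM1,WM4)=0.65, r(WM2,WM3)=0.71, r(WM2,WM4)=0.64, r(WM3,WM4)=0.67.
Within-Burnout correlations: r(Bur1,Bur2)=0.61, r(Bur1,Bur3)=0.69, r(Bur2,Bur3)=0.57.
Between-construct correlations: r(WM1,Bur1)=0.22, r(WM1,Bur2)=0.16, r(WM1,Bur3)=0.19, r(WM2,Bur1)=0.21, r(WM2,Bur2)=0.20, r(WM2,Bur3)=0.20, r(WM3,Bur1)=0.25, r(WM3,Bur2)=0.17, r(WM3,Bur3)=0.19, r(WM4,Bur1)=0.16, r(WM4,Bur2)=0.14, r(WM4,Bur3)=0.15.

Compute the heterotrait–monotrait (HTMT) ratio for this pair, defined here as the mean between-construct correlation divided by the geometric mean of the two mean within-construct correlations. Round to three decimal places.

0.288

Between-construct mean = 2.24/12 = 0.1867.
Mean within-WM = 4.04/6 = 0.6733; mean within-Bur = 1.87/3 = 0.6233.
Geometric mean = √(0.6733 × 0.6233) = 0.6478.
HTMT = 0.1867 / 0.6478 = 0.288.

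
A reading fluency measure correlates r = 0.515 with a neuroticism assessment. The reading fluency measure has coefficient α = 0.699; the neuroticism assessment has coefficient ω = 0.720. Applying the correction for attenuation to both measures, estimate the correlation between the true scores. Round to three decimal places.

0.726

r_true = r_obs / √(r_xx · r_yy) = 0.515 / √(0.699 × 0.720) = 0.515 / √0.503280 = 0.515 / 0.7094 ≈ 0.726.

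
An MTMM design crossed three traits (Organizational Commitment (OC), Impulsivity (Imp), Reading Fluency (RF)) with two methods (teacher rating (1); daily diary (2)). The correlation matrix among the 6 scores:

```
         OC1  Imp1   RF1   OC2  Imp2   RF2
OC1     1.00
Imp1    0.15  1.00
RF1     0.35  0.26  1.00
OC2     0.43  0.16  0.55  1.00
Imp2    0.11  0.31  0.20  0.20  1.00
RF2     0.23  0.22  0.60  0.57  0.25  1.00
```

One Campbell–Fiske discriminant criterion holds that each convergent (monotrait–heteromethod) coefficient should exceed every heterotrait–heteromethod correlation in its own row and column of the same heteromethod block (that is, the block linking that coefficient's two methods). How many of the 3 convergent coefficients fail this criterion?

Checking each validity diagonal entry against its comparison values:
OC (methods 1·2): 0.43 vs {0.11, 0.16, 0.23, 0.55} → fail.
Imp (methods 1·2): 0.31 vs {0.16, 0.11, 0.22, 0.20} → pass.
RF (methods 1·2): 0.60 vs {0.55, 0.23, 0.20, 0.22} → pass.
1 of 3 fail.

1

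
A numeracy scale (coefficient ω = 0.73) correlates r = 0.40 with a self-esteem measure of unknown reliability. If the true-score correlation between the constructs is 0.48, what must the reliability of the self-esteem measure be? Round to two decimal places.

0.95

r_true = r_obs / √(r_xx · r_yy) ⇒ 0.48 = 0.40 / √(0.73 · r_yy).
√(0.73 · r_yy) = 0.40 / 0.48 = 0.8333; 0.73 · r_yy = 0.6944; r_yy = 0.6944 / 0.73 ≈ 0.95.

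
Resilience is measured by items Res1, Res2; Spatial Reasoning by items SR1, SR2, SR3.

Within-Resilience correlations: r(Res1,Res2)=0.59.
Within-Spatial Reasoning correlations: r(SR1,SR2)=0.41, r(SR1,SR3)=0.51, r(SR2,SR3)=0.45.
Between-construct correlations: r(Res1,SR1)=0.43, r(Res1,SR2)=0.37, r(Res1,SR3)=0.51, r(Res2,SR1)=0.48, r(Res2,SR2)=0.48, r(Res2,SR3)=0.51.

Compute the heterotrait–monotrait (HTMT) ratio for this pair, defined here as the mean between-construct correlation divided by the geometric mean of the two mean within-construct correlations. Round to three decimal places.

0.893

Mean heterotrait r = 2.78/6 = 0.4633.
Mean within-Res = 0.59/1 = 0.5900; mean within-SR = 1.37/3 = 0.4567.
Geometric mean = √(0.5900 × 0.4567) = 0.5191.
HTMT = 0.4633 / 0.5191 = 0.893.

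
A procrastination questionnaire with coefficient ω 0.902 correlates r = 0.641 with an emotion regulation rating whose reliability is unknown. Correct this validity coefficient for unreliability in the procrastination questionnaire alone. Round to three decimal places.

Single correction: r_c = r_obs / √r_xx = 0.641 / √0.902 = 0.641 / 0.9497 ≈ 0.675.

0.675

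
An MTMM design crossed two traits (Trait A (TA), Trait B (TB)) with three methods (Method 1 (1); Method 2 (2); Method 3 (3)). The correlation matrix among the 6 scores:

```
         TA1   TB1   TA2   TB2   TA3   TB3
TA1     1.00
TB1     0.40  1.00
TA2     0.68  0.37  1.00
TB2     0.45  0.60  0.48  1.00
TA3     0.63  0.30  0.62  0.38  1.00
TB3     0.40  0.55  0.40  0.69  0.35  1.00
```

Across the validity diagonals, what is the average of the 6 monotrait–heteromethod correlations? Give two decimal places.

Convergent values: 0.68, 0.63, 0.62, 0.60, 0.55, 0.69; mean = 3.77/6 = 0.63.

0.63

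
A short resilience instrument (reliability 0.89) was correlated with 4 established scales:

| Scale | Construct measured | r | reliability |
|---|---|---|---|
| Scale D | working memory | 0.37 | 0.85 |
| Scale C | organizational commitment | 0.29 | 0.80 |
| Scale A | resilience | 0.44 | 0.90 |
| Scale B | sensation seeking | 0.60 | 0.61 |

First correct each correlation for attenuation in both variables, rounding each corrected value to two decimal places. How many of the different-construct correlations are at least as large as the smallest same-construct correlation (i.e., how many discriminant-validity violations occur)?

1

Disattenuated r (r / √(r_scale · r_new)):
  Scale D (disc): 0.37 / √(0.85·0.89) = 0.43
  Scale C (disc): 0.29 / √(0.80·0.89) = 0.34
  Scale A (conv): 0.44 / √(0.90·0.89) = 0.49
  Scale B (disc): 0.60 / √(0.61·0.89) = 0.81
Smallest convergent = 0.49. Discriminant values: 0.43, 0.34, 0.81; count ≥ 0.49 → 1.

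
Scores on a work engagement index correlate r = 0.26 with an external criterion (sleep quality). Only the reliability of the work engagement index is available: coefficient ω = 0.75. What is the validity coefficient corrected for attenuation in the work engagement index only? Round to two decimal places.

Single correction: r_c = r_obs / √r_xx = 0.26 / √0.75 = 0.26 / 0.8660 ≈ 0.30.

0.30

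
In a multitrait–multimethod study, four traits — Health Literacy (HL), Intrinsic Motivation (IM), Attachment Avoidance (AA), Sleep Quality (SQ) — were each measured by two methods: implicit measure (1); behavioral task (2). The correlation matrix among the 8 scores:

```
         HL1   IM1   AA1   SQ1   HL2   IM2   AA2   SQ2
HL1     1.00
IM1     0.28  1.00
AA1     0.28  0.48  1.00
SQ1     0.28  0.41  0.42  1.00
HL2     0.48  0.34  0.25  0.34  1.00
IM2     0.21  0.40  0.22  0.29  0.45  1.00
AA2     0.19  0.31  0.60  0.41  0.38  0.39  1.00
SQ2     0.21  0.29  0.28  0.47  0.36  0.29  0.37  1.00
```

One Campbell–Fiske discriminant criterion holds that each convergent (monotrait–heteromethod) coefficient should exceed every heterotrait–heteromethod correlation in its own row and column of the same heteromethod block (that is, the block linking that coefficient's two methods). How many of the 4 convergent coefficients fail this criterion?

Each convergent coefficient versus the relevant comparison correlations:
HL (methods 1·2): 0.48 vs {0.21, 0.34, 0.19, 0.25, 0.21, 0.34} → pass.
IM (methods 1·2): 0.40 vs {0.34, 0.21, 0.31, 0.22, 0.29, 0.29} → pass.
AA (methods 1·2): 0.60 vs {0.25, 0.19, 0.22, 0.31, 0.28, 0.41} → pass.
SQ (methods 1·2): 0.47 vs {0.34, 0.21, 0.29, 0.29, 0.41, 0.28} → pass.
0 of 4 fail.

0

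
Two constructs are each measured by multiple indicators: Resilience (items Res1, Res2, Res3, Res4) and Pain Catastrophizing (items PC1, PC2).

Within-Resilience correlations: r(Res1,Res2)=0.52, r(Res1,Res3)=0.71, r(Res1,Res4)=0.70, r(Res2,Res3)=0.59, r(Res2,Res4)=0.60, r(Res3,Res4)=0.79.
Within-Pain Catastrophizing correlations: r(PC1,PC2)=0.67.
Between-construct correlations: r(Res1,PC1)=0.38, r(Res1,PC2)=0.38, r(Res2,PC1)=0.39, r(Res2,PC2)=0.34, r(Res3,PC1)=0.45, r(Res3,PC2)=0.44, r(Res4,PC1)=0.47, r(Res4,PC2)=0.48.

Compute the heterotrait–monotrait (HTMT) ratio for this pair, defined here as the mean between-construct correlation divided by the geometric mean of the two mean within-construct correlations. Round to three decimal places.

0.630

Mean between = 3.33/8 = 0.4163.
Mean within-Res = 3.91/6 = 0.6517; mean within-PC = 0.67/1 = 0.6700.
Geometric mean = √(0.6517 × 0.6700) = 0.6608.
HTMT = 0.4163 / 0.6608 = 0.630.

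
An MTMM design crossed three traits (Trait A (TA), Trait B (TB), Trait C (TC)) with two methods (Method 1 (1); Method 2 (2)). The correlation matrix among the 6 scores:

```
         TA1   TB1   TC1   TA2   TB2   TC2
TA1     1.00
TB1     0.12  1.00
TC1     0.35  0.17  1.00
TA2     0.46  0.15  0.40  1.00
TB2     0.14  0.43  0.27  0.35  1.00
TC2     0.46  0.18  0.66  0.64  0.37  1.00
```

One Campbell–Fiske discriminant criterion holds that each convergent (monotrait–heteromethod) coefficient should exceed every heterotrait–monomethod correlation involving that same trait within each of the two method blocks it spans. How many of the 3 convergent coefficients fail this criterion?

Each convergent coefficient versus the relevant comparison correlations:
TA (methods 1·2): 0.46 vs {0.12, 0.35, 0.35, 0.64} → fail.
TB (methods 1·2): 0.43 vs {0.12, 0.35, 0.17, 0.37} → pass.
TC (methods 1·2): 0.66 vs {0.35, 0.64, 0.17, 0.37} → pass.
1 of 3 fail.

1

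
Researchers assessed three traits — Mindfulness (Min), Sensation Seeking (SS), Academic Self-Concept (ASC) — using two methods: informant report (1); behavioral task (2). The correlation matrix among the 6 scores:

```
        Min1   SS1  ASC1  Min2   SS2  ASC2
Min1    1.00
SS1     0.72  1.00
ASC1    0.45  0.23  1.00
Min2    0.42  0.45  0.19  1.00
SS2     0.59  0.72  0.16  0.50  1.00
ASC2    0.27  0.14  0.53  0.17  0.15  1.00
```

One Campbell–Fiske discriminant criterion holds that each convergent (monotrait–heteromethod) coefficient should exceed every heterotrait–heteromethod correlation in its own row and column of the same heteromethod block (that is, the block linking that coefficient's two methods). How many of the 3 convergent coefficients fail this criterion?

1

Checking each validity diagonal entry against its comparison values:
Min (methods 1·2): 0.42 vs {0.59, 0.45, 0.27, 0.19} → fail.
SS (methods 1·2): 0.72 vs {0.45, 0.59, 0.14, 0.16} → pass.
ASC (methods 1·2): 0.53 vs {0.19, 0.27, 0.16, 0.14} → pass.
1 of 3 fail.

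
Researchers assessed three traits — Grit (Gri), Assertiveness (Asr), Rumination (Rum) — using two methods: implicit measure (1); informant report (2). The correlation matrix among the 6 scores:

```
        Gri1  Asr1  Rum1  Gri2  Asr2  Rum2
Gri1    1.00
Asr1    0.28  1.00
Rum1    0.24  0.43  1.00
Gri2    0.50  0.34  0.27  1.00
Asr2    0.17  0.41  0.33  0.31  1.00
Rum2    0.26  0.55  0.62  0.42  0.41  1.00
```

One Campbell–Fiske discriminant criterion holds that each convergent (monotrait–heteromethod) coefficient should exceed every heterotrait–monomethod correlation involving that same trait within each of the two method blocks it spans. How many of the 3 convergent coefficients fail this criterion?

1

Convergent coefficients and their comparison sets:
Gri (methods 1·2): 0.50 vs {0.28, 0.31, 0.24, 0.42} → pass.
Asr (methods 1·2): 0.41 vs {0.28, 0.31, 0.43, 0.41} → fail.
Rum (methods 1·2): 0.62 vs {0.24, 0.42, 0.43, 0.41} → pass.
1 of 3 fail.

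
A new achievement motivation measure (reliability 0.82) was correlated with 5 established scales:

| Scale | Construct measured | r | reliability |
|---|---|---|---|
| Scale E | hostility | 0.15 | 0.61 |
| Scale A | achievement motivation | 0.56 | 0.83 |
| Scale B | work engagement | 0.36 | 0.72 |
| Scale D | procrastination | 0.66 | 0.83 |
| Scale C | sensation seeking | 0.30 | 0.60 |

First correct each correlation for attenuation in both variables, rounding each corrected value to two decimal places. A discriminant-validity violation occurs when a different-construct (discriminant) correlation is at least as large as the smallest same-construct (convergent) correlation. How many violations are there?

Disattenuated r (r / √(r_scale · r_new)):
  Scale E (disc): 0.15 / √(0.61·0.82) = 0.21
  Scale A (conv): 0.56 / √(0.83·0.82) = 0.68
  Scale B (disc): 0.36 / √(0.72·0.82) = 0.47
  Scale D (disc): 0.66 / √(0.83·0.82) = 0.80
  Scale C (disc): 0.30 / √(0.60·0.82) = 0.43
Smallest convergent = 0.68. Discriminant values: 0.21, 0.47, 0.80, 0.43; count ≥ 0.68 → 1.

1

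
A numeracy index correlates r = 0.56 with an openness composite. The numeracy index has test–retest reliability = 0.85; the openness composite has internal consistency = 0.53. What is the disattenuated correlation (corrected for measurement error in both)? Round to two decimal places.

r_true = r_obs / √(r_xx · r_yy) = 0.56 / √(0.85 × 0.53) = 0.56 / √0.4505 = 0.56 / 0.6712 ≈ 0.83.

0.83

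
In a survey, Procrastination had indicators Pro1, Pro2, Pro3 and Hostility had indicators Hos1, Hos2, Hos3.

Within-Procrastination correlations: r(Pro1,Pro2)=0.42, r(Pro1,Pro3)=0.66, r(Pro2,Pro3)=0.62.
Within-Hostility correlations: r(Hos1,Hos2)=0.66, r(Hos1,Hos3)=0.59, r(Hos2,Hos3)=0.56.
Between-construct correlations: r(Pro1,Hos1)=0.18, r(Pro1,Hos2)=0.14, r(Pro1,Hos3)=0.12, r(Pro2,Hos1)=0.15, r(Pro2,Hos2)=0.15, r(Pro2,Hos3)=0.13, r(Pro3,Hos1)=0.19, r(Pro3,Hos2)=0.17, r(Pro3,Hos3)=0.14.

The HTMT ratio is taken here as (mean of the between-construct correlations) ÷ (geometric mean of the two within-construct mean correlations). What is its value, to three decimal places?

0.260

Between-construct mean = 1.37/9 = 0.1522.
Mean within-Pro = 1.70/3 = 0.5667; mean within-Hos = 1.81/3 = 0.6033.
Geometric mean = √(0.5667 × 0.6033) = 0.5847.
HTMT = 0.1522 / 0.5847 = 0.260.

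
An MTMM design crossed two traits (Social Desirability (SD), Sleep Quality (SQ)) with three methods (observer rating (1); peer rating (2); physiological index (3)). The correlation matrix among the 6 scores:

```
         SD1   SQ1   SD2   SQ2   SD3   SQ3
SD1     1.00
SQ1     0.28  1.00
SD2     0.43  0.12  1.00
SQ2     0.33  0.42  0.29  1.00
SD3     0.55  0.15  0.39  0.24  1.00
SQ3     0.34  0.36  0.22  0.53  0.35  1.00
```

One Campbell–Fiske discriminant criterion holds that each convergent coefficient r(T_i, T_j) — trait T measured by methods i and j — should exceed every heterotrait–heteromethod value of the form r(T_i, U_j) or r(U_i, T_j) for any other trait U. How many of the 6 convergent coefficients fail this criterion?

Each convergent coefficient versus the relevant comparison correlations:
SD (methods 1·2): 0.43 vs {0.33, 0.12} → pass.
SD (methods 1·3): 0.55 vs {0.34, 0.15} → pass.
SD (methods 2·3): 0.39 vs {0.22, 0.24} → pass.
SQ (methods 1·2): 0.42 vs {0.12, 0.33} → pass.
SQ (methods 1·3): 0.36 vs {0.15, 0.34} → pass.
SQ (methods 2·3): 0.53 vs {0.24, 0.22} → pass.
0 of 6 fail.

0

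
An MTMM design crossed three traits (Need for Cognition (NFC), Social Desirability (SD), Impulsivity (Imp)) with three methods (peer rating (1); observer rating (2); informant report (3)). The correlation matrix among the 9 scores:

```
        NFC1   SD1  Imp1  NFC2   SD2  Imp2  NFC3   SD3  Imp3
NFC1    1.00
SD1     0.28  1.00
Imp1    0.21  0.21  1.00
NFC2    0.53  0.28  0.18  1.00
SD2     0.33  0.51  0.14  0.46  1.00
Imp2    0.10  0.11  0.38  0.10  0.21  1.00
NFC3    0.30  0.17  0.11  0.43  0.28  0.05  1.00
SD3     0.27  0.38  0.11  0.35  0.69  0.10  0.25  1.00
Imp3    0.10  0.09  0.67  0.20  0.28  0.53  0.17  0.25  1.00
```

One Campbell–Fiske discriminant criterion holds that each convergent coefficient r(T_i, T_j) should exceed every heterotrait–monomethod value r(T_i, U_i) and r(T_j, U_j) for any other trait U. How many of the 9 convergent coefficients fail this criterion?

Convergent coefficients and their comparison sets:
NFC (methods 1·2): 0.53 vs {0.28, 0.46, 0.21, 0.10} → pass.
NFC (methods 1·3): 0.30 vs {0.28, 0.25, 0.21, 0.17} → pass.
NFC (methods 2·3): 0.43 vs {0.46, 0.25, 0.10, 0.17} → fail.
SD (methods 1·2): 0.51 vs {0.28, 0.46, 0.21, 0.21} → pass.
SD (methods 1·3): 0.38 vs {0.28, 0.25, 0.21, 0.25} → pass.
SD (methods 2·3): 0.69 vs {0.46, 0.25, 0.21, 0.25} → pass.
Imp (methods 1·2): 0.38 vs {0.21, 0.10, 0.21, 0.21} → pass.
Imp (methods 1·3): 0.67 vs {0.21, 0.17, 0.21, 0.25} → pass.
Imp (methods 2·3): 0.53 vs {0.10, 0.17, 0.21, 0.25} → pass.
1 of 9 fail.

1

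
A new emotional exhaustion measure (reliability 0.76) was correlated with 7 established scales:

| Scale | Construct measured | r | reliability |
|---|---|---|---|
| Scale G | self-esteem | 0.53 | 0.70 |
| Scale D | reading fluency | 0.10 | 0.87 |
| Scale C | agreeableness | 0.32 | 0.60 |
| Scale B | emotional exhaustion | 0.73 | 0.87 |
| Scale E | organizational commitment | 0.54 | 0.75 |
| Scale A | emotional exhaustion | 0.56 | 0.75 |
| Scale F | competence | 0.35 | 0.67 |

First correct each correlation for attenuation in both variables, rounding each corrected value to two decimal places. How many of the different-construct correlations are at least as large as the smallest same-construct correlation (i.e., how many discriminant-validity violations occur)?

Disattenuated r (r / √(r_scale · r_new)):
  Scale G (disc): 0.53 / √(0.70·0.76) = 0.73
  Scale D (disc): 0.10 / √(0.87·0.76) = 0.12
  Scale C (disc): 0.32 / √(0.60·0.76) = 0.47
  Scale B (conv): 0.73 / √(0.87·0.76) = 0.90
  Scale E (disc): 0.54 / √(0.75·0.76) = 0.72
  Scale A (conv): 0.56 / √(0.75·0.76) = 0.74
  Scale F (disc): 0.35 / √(0.67·0.76) = 0.49
Smallest convergent = 0.74. Discriminant values: 0.73, 0.12, 0.47, 0.72, 0.49; count ≥ 0.74 → 0.

0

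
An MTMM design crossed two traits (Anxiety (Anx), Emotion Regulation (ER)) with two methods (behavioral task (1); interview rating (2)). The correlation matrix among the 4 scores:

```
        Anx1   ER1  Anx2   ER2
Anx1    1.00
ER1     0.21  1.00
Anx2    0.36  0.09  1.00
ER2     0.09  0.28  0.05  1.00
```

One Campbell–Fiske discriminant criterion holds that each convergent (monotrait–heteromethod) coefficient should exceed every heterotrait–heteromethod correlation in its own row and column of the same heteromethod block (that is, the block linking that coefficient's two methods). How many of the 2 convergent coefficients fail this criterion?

Convergent coefficients and their comparison sets:
Anx (methods 1·2): 0.36 vs {0.09, 0.09} → pass.
ER (methods 1·2): 0.28 vs {0.09, 0.09} → pass.
0 of 2 fail.

0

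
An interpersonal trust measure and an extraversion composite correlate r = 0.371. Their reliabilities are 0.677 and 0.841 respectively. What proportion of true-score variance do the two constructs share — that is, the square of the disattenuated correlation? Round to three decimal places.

0.242

Disattenuated r = 0.371 / √(0.677 × 0.841) = 0.371 / 0.7546 = 0.4917.
Shared true-score variance = 0.4917² = 0.2418 ≈ 0.242.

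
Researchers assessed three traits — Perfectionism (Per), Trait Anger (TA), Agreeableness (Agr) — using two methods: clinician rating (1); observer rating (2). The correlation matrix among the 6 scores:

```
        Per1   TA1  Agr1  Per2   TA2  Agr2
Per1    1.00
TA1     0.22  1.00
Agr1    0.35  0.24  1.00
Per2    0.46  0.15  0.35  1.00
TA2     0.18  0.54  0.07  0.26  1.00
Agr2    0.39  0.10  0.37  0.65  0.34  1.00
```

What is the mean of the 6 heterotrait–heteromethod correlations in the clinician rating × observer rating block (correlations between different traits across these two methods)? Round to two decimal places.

0.21

HTHM values (method 1 × method 2): 0.18, 0.39, 0.15, 0.10, 0.35, 0.07; mean = 1.24/6 = 0.21.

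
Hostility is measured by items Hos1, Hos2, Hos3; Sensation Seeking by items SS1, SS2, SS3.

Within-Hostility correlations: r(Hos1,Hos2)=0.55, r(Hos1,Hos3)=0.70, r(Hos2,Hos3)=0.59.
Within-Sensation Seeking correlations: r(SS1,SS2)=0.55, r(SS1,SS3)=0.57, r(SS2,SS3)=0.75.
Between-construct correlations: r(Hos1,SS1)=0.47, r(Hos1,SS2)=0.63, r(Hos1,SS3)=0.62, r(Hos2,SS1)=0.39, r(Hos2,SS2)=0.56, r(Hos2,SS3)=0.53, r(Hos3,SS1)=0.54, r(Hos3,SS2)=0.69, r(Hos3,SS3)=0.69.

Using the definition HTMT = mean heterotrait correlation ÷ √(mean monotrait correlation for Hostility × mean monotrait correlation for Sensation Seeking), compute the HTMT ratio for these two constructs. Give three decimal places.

Mean heterotrait r = 5.12/9 = 0.5689.
Mean within-Hos = 1.84/3 = 0.6133; mean within-SS = 1.87/3 = 0.6233.
Geometric mean = √(0.6133 × 0.6233) = 0.6183.
HTMT = 0.5689 / 0.6183 = 0.920.

0.920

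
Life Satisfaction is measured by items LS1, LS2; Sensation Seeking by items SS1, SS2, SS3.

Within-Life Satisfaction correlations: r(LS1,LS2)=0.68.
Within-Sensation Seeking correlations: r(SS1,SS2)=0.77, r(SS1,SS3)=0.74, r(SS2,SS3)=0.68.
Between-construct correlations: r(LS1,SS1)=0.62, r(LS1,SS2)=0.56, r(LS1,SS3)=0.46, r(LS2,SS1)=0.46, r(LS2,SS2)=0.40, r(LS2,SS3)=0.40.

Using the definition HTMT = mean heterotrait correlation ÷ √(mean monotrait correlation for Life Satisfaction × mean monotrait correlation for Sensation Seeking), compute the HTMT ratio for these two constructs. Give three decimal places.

0.686

Mean heterotrait r = 2.90/6 = 0.4833.
Mean within-LS = 0.68/1 = 0.6800; mean within-SS = 2.19/3 = 0.7300.
Geometric mean = √(0.6800 × 0.7300) = 0.7046.
HTMT = 0.4833 / 0.7046 = 0.686.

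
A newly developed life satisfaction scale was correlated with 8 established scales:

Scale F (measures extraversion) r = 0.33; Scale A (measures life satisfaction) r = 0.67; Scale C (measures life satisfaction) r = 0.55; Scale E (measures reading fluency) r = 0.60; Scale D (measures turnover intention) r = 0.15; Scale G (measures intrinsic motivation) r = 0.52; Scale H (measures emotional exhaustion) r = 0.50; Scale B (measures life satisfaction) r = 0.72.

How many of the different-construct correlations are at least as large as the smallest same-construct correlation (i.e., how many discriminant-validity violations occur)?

Convergent (same construct = life satisfaction): Scale A, Scale C, Scale B.
Smallest convergent = 0.55. Discriminant values: 0.33, 0.60, 0.15, 0.52, 0.50; count ≥ 0.55 → 1.

1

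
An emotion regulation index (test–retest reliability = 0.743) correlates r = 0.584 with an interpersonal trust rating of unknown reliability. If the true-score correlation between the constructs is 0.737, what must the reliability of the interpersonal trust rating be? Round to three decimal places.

r_true = r_obs / √(r_xx · r_yy) ⇒ 0.737 = 0.584 / √(0.743 · r_yy).
√(0.743 · r_yy) = 0.584 / 0.737 = 0.7924; 0.743 · r_yy = 0.6279; r_yy = 0.6279 / 0.743 ≈ 0.845.

0.845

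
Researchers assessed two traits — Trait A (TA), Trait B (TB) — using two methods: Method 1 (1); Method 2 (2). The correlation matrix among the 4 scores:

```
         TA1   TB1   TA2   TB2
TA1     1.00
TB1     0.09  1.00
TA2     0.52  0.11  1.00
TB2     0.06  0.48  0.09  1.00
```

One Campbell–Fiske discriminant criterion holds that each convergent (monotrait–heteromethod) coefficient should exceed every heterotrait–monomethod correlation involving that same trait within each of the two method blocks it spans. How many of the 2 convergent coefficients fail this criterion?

0

Convergent coefficients and their comparison sets:
TA (methods 1·2): 0.52 vs {0.09, 0.09} → pass.
TB (methods 1·2): 0.48 vs {0.09, 0.09} → pass.
0 of 2 fail.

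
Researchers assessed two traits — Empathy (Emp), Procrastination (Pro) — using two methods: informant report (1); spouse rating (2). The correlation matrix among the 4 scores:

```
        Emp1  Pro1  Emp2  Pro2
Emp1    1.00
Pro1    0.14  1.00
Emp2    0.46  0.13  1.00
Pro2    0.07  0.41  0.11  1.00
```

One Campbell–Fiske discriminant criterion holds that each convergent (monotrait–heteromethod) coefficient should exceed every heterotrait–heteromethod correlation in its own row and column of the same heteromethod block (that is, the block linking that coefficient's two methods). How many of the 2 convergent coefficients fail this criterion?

Checking each validity diagonal entry against its comparison values:
Emp (methods 1·2): 0.46 vs {0.07, 0.13} → pass.
Pro (methods 1·2): 0.41 vs {0.13, 0.07} → pass.
0 of 2 fail.

0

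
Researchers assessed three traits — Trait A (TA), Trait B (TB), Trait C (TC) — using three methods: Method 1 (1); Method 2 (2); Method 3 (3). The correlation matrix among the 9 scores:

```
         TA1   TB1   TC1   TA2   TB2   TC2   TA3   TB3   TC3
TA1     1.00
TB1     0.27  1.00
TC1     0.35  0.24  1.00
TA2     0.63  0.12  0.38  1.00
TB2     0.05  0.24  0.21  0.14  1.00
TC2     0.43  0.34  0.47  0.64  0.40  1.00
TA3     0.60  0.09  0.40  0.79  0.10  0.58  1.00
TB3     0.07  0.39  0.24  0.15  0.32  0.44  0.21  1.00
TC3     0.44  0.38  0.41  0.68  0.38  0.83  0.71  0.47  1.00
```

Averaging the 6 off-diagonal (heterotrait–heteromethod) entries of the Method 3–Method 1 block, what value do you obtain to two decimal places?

HTHM values (method 3 × method 1): 0.09, 0.40, 0.07, 0.24, 0.44, 0.38; mean = 1.62/6 = 0.27.

0.27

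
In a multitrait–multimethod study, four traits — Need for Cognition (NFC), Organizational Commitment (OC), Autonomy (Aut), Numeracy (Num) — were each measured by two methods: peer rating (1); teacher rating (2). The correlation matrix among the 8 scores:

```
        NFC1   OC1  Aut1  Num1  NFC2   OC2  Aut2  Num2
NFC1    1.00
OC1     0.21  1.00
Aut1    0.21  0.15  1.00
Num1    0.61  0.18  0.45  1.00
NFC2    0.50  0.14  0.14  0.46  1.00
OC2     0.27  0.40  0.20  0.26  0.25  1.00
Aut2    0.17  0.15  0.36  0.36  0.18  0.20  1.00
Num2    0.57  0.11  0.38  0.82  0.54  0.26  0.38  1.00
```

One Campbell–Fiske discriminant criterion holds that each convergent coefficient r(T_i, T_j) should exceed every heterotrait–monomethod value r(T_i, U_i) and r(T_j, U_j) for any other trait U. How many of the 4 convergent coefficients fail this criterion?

Convergent coefficients and their comparison sets:
NFC (methods 1·2): 0.50 vs {0.21, 0.25, 0.21, 0.18, 0.61, 0.54} → fail.
OC (methods 1·2): 0.40 vs {0.21, 0.25, 0.15, 0.20, 0.18, 0.26} → pass.
Aut (methods 1·2): 0.36 vs {0.21, 0.18, 0.15, 0.20, 0.45, 0.38} → fail.
Num (methods 1·2): 0.82 vs {0.61, 0.54, 0.18, 0.26, 0.45, 0.38} → pass.
2 of 4 fail.

2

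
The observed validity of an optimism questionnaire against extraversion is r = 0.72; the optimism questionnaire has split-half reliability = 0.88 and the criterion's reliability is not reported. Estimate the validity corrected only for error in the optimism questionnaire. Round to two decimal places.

0.77

Single correction: r_c = r_obs / √r_xx = 0.72 / √0.88 = 0.72 / 0.9381 ≈ 0.77.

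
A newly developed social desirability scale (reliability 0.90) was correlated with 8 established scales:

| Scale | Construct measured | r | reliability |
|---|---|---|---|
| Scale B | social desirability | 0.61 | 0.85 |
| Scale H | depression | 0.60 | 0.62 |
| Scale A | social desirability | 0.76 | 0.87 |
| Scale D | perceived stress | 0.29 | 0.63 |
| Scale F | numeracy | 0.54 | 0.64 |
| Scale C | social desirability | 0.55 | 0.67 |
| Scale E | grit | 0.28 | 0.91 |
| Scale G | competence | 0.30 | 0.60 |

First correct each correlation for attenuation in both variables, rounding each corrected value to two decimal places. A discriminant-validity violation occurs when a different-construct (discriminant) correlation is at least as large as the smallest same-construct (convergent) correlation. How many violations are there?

Disattenuated r (r / √(r_scale · r_new)):
  Scale B (conv): 0.61 / √(0.85·0.90) = 0.70
  Scale H (disc): 0.60 / √(0.62·0.90) = 0.80
  Scale A (conv): 0.76 / √(0.87·0.90) = 0.86
  Scale D (disc): 0.29 / √(0.63·0.90) = 0.39
  Scale F (disc): 0.54 / √(0.64·0.90) = 0.71
  Scale C (conv): 0.55 / √(0.67·0.90) = 0.71
  Scale E (disc): 0.28 / √(0.91·0.90) = 0.31
  Scale G (disc): 0.30 / √(0.60·0.90) = 0.41
Smallest convergent = 0.70. Discriminant values: 0.80, 0.39, 0.71, 0.31, 0.41; count ≥ 0.70 → 2.

2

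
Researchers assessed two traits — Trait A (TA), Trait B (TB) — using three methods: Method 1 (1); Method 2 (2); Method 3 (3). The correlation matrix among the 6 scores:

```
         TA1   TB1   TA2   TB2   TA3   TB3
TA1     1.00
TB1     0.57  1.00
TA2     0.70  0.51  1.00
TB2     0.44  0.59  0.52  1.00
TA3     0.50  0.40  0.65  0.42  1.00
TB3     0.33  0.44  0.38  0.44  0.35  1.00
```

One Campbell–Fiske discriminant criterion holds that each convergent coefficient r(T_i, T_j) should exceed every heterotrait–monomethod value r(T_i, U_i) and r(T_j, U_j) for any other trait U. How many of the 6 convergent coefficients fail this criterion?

3

Checking each validity diagonal entry against its comparison values:
TA (methods 1·2): 0.70 vs {0.57, 0.52} → pass.
TA (methods 1·3): 0.50 vs {0.57, 0.35} → fail.
TA (methods 2·3): 0.65 vs {0.52, 0.35} → pass.
TB (methods 1·2): 0.59 vs {0.57, 0.52} → pass.
TB (methods 1·3): 0.44 vs {0.57, 0.35} → fail.
TB (methods 2·3): 0.44 vs {0.52, 0.35} → fail.
3 of 6 fail.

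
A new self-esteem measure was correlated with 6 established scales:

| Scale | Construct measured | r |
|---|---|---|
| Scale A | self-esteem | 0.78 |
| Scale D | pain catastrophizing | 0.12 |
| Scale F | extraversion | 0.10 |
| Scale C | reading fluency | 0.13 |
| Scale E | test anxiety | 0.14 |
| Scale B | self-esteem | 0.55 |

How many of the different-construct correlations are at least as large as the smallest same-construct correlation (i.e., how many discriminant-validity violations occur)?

0

Convergent (same construct = self-esteem): Scale A, Scale B.
Smallest convergent = 0.55. Discriminant values: 0.12, 0.10, 0.13, 0.14; count ≥ 0.55 → 0.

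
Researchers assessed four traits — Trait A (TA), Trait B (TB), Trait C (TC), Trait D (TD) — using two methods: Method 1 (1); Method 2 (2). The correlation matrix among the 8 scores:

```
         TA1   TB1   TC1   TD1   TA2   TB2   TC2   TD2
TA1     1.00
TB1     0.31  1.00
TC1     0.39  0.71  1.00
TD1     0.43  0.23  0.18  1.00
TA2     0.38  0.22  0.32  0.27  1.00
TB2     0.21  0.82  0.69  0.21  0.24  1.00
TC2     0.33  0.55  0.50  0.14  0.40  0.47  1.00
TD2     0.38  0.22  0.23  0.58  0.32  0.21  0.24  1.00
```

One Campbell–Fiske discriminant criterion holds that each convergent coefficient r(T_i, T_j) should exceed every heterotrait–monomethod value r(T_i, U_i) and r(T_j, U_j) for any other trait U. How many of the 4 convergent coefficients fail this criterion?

Each convergent coefficient versus the relevant comparison correlations:
TA (methods 1·2): 0.38 vs {0.31, 0.24, 0.39, 0.40, 0.43, 0.32} → fail.
TB (methods 1·2): 0.82 vs {0.31, 0.24, 0.71, 0.47, 0.23, 0.21} → pass.
TC (methods 1·2): 0.50 vs {0.39, 0.40, 0.71, 0.47, 0.18, 0.24} → fail.
TD (methods 1·2): 0.58 vs {0.43, 0.32, 0.23, 0.21, 0.18, 0.24} → pass.
2 of 4 fail.

2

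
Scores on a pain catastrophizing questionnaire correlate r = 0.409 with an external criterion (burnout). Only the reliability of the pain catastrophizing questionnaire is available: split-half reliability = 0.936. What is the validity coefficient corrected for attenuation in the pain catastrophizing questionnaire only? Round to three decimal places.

0.423

Single correction: r_c = r_obs / √r_xx = 0.409 / √0.936 = 0.409 / 0.9675 ≈ 0.423.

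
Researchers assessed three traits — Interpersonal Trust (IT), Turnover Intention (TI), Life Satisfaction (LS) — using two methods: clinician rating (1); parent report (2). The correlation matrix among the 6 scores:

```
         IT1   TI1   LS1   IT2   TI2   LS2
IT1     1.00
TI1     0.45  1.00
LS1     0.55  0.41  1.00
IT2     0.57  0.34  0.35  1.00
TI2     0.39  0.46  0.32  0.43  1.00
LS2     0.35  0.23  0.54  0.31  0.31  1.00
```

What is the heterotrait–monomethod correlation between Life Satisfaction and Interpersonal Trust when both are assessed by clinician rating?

0.55

Different traits, same method: r(LS1, IT1) = 0.55.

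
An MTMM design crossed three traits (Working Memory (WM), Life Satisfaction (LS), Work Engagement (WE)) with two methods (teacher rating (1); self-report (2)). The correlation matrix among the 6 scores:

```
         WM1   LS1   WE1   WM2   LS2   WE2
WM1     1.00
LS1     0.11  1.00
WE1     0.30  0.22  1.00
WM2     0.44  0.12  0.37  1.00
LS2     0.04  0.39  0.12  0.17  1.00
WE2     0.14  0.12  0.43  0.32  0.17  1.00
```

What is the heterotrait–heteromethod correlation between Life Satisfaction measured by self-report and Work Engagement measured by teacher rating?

0.12

Different traits and methods: r(LS2, WE1) = 0.12.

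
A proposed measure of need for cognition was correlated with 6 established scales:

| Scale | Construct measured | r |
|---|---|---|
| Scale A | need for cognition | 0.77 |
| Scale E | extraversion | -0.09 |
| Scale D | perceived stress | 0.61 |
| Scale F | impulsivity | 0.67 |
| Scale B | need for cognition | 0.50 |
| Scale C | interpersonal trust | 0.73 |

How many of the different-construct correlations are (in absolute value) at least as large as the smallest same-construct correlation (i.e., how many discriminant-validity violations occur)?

Convergent (same construct = need for cognition): Scale A, Scale B.
Smallest convergent = 0.50. Discriminant |r|: 0.09, 0.61, 0.67, 0.73; count ≥ 0.50 → 3.

3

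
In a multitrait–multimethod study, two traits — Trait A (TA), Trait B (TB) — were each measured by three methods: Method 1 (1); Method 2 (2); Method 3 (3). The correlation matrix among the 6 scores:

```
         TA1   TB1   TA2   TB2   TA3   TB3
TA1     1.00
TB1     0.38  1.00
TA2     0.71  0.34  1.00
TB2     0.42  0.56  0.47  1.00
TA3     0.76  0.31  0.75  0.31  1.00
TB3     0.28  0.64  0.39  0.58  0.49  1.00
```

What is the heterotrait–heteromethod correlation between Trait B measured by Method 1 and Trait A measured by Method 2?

0.34

Different traits and methods: r(TB1, TA2) = 0.34.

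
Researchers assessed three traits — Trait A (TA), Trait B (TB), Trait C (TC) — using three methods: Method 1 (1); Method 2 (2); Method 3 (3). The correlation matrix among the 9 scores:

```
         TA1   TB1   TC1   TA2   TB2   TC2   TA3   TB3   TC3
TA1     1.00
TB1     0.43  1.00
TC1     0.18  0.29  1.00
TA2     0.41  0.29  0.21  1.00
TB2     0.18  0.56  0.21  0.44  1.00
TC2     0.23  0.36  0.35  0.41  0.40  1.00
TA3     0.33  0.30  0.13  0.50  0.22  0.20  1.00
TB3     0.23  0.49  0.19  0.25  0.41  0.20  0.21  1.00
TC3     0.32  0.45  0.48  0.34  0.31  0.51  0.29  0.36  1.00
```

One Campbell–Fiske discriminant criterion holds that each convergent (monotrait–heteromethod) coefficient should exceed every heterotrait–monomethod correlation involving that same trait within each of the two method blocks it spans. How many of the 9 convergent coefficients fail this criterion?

4

Checking each validity diagonal entry against its comparison values:
TA (methods 1·2): 0.41 vs {0.43, 0.44, 0.18, 0.41} → fail.
TA (methods 1·3): 0.33 vs {0.43, 0.21, 0.18, 0.29} → fail.
TA (methods 2·3): 0.50 vs {0.44, 0.21, 0.41, 0.29} → pass.
TB (methods 1·2): 0.56 vs {0.43, 0.44, 0.29, 0.40} → pass.
TB (methods 1·3): 0.49 vs {0.43, 0.21, 0.29, 0.36} → pass.
TB (methods 2·3): 0.41 vs {0.44, 0.21, 0.40, 0.36} → fail.
TC (methods 1·2): 0.35 vs {0.18, 0.41, 0.29, 0.40} → fail.
TC (methods 1·3): 0.48 vs {0.18, 0.29, 0.29, 0.36} → pass.
TC (methods 2·3): 0.51 vs {0.41, 0.29, 0.40, 0.36} → pass.
4 of 9 fail.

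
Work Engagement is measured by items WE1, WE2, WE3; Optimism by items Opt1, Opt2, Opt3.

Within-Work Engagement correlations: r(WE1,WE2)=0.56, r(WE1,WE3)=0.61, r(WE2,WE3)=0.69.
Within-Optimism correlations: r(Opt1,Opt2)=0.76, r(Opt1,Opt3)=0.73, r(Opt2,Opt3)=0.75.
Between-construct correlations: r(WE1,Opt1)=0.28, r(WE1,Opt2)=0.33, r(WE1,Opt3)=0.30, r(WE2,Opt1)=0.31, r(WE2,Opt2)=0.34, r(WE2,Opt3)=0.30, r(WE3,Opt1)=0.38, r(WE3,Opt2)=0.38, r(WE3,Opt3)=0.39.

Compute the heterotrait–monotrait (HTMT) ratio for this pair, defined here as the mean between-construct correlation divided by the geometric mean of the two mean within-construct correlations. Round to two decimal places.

0.49

Between-construct mean = 3.01/9 = 0.3344.
Mean within-WE = 1.86/3 = 0.6200; mean within-Opt = 2.24/3 = 0.7467.
Geometric mean = √(0.6200 × 0.7467) = 0.6804.
HTMT = 0.3344 / 0.6804 = 0.49.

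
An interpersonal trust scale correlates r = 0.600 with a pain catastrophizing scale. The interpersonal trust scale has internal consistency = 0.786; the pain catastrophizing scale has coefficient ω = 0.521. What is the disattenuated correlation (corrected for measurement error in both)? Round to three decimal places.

r_true = r_obs / √(r_xx · r_yy) = 0.600 / √(0.786 × 0.521) = 0.600 / √0.409506 = 0.600 / 0.6399 ≈ 0.938.

0.938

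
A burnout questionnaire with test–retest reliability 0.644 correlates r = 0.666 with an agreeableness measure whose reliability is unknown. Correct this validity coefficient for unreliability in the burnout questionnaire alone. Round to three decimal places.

Single correction: r_c = r_obs / √r_xx = 0.666 / √0.644 = 0.666 / 0.8025 ≈ 0.830.

0.830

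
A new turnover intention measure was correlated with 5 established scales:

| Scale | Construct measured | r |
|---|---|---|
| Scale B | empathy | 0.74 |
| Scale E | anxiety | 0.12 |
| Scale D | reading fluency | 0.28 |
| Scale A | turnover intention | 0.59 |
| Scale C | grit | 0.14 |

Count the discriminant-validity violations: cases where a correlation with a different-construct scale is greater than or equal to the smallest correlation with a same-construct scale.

Convergent (same construct = turnover intention): Scale A.
Smallest convergent = 0.59. Discriminant values: 0.74, 0.12, 0.28, 0.14; count ≥ 0.59 → 1.

1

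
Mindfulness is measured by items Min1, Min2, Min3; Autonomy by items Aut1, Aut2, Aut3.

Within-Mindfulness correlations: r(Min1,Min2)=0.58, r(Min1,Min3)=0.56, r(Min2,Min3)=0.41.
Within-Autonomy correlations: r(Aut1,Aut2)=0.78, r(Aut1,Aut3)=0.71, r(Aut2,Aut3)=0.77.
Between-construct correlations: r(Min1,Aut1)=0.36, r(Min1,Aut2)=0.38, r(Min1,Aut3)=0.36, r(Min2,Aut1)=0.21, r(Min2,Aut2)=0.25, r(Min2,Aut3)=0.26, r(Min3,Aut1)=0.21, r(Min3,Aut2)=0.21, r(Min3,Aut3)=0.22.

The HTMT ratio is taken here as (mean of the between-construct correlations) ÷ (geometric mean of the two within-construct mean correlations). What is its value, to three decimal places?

Mean heterotrait r = 2.46/9 = 0.2733.
Mean within-Min = 1.55/3 = 0.5167; mean within-Aut = 2.26/3 = 0.7533.
Geometric mean = √(0.5167 × 0.7533) = 0.6239.
HTMT = 0.2733 / 0.6239 = 0.438.

0.438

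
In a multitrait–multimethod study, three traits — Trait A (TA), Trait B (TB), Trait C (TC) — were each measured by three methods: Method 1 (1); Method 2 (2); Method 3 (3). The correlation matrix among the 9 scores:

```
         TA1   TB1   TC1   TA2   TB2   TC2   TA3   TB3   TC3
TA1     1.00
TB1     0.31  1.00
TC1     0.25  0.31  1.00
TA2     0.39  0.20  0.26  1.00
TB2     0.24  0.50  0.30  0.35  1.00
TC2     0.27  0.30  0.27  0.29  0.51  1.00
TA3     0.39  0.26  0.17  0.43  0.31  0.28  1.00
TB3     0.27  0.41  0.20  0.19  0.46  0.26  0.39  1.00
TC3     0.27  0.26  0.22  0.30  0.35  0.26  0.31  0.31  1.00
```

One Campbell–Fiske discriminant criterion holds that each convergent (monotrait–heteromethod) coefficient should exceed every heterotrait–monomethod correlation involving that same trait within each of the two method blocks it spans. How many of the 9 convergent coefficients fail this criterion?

Each convergent coefficient versus the relevant comparison correlations:
TA (methods 1·2): 0.39 vs {0.31, 0.35, 0.25, 0.29} → pass.
TA (methods 1·3): 0.39 vs {0.31, 0.39, 0.25, 0.31} → fail.
TA (methods 2·3): 0.43 vs {0.35, 0.39, 0.29, 0.31} → pass.
TB (methods 1·2): 0.50 vs {0.31, 0.35, 0.31, 0.51} → fail.
TB (methods 1·3): 0.41 vs {0.31, 0.39, 0.31, 0.31} → pass.
TB (methods 2·3): 0.46 vs {0.35, 0.39, 0.51, 0.31} → fail.
TC (methods 1·2): 0.27 vs {0.25, 0.29, 0.31, 0.51} → fail.
TC (methods 1·3): 0.22 vs {0.25, 0.31, 0.31, 0.31} → fail.
TC (methods 2·3): 0.26 vs {0.29, 0.31, 0.51, 0.31} → fail.
6 of 9 fail.

6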